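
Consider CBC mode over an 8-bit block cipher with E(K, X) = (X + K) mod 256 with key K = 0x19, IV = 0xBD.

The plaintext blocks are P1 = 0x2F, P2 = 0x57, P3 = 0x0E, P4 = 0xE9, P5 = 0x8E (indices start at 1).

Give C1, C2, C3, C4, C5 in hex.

CBC encryption: C_i = E(K, P_i ⊕ C_{i−1}), with C_{0} = IV.
C1: P1 ⊕ 0xBD = 0x92; E(K, 0x92) = 0xAB.
C2: P2 ⊕ 0xAB = 0xFC; E(K, 0xFC) = 0x15.
C3: P3 ⊕ 0x15 = 0x1B; E(K, 0x1B) = 0x34.
C4: P4 ⊕ 0x34 = 0xDD; E(K, 0xDD) = 0xF6.
C5: P5 ⊕ 0xF6 = 0x78; E(K, 0x78) = 0x91.

C1 = 0xAB, C2 = 0x15, C3 = 0x34, C4 = 0xF6, C5 = 0x91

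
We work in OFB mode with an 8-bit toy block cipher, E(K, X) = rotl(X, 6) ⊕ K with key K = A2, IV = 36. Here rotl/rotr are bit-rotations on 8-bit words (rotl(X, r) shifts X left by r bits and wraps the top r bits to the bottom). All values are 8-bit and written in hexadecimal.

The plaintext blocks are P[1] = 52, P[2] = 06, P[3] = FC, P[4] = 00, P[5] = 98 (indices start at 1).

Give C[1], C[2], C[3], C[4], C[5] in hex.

OFB encryption: S_i = E(K, S_{i−1}) with S_{0} = IV; C_i = P_i ⊕ S_i.
C[1]: S = E(K, 36) = 2F; 52 ⊕ 2F = 7D.
C[2]: S = E(K, 2F) = 69; 06 ⊕ 69 = 6F.
C[3]: S = E(K, 69) = F8; FC ⊕ F8 = 04.
C[4]: S = E(K, F8) = 9C; 00 ⊕ 9C = 9C.
C[5]: S = E(K, 9C) = 85; 98 ⊕ 85 = 1D.

C[1] = 7D, C[2] = 6F, C[3] = 04, C[4] = 9C, C[5] = 1D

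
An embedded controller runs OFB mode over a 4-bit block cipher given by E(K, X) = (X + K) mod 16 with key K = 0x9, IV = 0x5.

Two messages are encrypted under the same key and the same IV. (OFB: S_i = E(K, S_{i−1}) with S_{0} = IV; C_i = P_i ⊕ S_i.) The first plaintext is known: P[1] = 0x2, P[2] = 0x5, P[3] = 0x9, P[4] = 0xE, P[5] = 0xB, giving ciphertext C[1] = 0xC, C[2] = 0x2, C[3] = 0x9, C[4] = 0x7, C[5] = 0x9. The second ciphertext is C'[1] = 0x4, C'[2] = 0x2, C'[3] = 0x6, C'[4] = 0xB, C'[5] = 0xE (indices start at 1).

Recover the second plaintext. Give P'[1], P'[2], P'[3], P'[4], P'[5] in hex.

P'[1] = 0xA, P'[2] = 0x5, P'[3] = 0x6, P'[4] = 0x2, P'[5] = 0xC

In OFB with a reused IV, both messages share the same keystream S_i, so C_i ⊕ C'_i = P_i ⊕ P'_i and thus P'_i = P_i ⊕ C_i ⊕ C'_i.
P'[1]: 0x2 ⊕ 0xC ⊕ 0x4 = 0xA.
P'[2]: 0x5 ⊕ 0x2 ⊕ 0x2 = 0x5.
P'[3]: 0x9 ⊕ 0x9 ⊕ 0x6 = 0x6.
P'[4]: 0xE ⊕ 0x7 ⊕ 0xB = 0x2.
P'[5]: 0xB ⊕ 0x9 ⊕ 0xE = 0xC.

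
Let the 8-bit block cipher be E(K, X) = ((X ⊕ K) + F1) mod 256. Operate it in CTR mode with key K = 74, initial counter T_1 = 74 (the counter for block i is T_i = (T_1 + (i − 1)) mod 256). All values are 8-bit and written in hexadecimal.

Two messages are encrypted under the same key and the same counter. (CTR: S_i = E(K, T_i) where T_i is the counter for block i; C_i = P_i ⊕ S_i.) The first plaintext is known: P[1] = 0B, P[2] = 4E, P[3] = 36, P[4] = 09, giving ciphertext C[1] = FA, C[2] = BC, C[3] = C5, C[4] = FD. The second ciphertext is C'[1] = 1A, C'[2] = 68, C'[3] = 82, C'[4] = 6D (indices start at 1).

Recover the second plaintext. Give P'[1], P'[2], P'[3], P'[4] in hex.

In CTR with a reused counter, both messages share the same keystream S_i, so C_i ⊕ C'_i = P_i ⊕ P'_i and thus P'_i = P_i ⊕ C_i ⊕ C'_i.
P'[1]: 0B ⊕ FA ⊕ 1A = EB.
P'[2]: 4E ⊕ BC ⊕ 68 = 9A.
P'[3]: 36 ⊕ C5 ⊕ 82 = 71.
P'[4]: 09 ⊕ FD ⊕ 6D = 99.

P'[1] = EB, P'[2] = 9A, P'[3] = 71, P'[4] = 99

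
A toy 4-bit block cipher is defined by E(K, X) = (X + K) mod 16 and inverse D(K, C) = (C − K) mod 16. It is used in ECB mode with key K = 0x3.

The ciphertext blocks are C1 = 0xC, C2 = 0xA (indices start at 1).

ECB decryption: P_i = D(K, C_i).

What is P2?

P2 = 0x7

P2: D(K, 0xA) = 0x7.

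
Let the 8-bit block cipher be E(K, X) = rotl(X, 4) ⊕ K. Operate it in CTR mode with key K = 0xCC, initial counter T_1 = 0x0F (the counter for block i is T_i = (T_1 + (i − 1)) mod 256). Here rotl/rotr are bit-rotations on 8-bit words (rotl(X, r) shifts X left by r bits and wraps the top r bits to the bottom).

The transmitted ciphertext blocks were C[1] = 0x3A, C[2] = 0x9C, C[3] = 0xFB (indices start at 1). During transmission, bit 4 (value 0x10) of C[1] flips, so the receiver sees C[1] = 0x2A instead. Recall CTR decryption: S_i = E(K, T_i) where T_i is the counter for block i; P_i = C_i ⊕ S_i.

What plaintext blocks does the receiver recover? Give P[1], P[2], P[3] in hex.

P[1] = 0x16, P[2] = 0x51, P[3] = 0x26

Only C[1] changed, to 0x2A. In CTR, a change in C_i flips the same bit in P_i only; the keystream is unaffected. Decrypting the received ciphertext:
P[1]: T = 0x0F, S = E(K, T) = 0x3C; 0x2A ⊕ 0x3C = 0x16.
P[2]: T = 0x10, S = E(K, T) = 0xCD; 0x9C ⊕ 0xCD = 0x51.
P[3]: T = 0x11, S = E(K, T) = 0xDD; 0xFB ⊕ 0xDD = 0x26.
Blocks that differ from the original plaintext: P[1].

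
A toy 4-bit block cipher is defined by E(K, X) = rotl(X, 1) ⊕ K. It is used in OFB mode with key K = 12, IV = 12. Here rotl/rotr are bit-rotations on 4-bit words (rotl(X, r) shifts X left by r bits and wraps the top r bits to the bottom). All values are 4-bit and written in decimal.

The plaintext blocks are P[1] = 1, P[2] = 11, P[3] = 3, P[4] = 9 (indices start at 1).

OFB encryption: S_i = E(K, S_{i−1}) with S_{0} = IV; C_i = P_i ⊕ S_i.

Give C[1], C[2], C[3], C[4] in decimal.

C[1] = 4, C[2] = 13, C[3] = 3, C[4] = 5

C[1]: S = E(K, 12) = 5; 1 ⊕ 5 = 4.
C[2]: S = E(K, 5) = 6; 11 ⊕ 6 = 13.
C[3]: S = E(K, 6) = 0; 3 ⊕ 0 = 3.
C[4]: S = E(K, 0) = 12; 9 ⊕ 12 = 5.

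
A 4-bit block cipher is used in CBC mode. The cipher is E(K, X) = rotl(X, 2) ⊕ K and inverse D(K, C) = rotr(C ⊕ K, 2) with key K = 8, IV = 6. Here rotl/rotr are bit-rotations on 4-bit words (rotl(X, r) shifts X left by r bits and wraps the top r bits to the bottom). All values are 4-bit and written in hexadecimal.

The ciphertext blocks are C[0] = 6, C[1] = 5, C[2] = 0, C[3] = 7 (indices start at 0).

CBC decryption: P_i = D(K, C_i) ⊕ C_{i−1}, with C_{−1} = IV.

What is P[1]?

P[1]: D(K, 5) = 7; 7 ⊕ 6 = 1.

P[1] = 1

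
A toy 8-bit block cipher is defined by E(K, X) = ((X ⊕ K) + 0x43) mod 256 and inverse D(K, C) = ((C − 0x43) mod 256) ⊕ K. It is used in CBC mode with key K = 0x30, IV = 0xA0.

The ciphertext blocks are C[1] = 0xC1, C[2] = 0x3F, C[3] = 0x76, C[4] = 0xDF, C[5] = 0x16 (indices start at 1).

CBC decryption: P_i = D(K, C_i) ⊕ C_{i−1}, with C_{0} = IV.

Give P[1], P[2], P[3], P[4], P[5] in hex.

P[1] = 0xEE, P[2] = 0x0D, P[3] = 0x3C, P[4] = 0xDA, P[5] = 0x3C

P[1]: D(K, 0xC1) = 0x4E; 0x4E ⊕ 0xA0 = 0xEE.
P[2]: D(K, 0x3F) = 0xCC; 0xCC ⊕ 0xC1 = 0x0D.
P[3]: D(K, 0x76) = 0x03; 0x03 ⊕ 0x3F = 0x3C.
P[4]: D(K, 0xDF) = 0xAC; 0xAC ⊕ 0x76 = 0xDA.
P[5]: D(K, 0x16) = 0xE3; 0xE3 ⊕ 0xDF = 0x3C.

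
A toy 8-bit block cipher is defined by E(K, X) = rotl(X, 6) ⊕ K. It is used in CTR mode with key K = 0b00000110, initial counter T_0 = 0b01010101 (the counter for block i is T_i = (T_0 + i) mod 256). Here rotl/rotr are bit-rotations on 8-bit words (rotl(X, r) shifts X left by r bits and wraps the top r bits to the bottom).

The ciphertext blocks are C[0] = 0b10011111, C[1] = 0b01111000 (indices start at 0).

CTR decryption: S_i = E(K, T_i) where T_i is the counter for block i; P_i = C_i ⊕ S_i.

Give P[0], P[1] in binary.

P[0] = 0b11001100, P[1] = 0b11101011

P[0]: T = 0b01010101, S = E(K, T) = 0b01010011; 0b10011111 ⊕ 0b01010011 = 0b11001100.
P[1]: T = 0b01010110, S = E(K, T) = 0b10010011; 0b01111000 ⊕ 0b10010011 = 0b11101011.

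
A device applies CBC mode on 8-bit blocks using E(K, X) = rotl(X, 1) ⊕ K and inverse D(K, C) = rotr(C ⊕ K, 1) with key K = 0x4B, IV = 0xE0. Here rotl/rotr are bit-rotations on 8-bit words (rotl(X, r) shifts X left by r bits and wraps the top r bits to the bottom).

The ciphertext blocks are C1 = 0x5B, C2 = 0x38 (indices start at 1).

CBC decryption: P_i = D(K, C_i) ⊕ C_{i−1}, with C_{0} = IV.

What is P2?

P2: D(K, 0x38) = 0xB9; 0xB9 ⊕ 0x5B = 0xE2.

P2 = 0xE2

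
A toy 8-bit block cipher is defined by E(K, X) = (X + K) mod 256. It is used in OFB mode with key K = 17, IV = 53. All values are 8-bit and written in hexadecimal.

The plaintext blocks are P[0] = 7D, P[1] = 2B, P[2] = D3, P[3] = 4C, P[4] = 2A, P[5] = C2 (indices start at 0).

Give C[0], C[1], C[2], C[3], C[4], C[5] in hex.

C[0] = 17, C[1] = AA, C[2] = 4B, C[3] = E3, C[4] = EC, C[5] = 1F

OFB encryption: S_i = E(K, S_{i−1}) with S_{−1} = IV; C_i = P_i ⊕ S_i.
C[0]: S = E(K, 53) = 6A; 7D ⊕ 6A = 17.
C[1]: S = E(K, 6A) = 81; 2B ⊕ 81 = AA.
C[2]: S = E(K, 81) = 98; D3 ⊕ 98 = 4B.
C[3]: S = E(K, 98) = AF; 4C ⊕ AF = E3.
C[4]: S = E(K, AF) = C6; 2A ⊕ C6 = EC.
C[5]: S = E(K, C6) = DD; C2 ⊕ DD = 1F.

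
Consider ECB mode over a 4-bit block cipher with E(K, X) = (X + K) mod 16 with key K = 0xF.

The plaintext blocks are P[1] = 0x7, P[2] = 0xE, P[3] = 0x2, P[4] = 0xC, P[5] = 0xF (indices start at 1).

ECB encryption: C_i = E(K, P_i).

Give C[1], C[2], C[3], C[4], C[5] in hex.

C[1] = 0x6, C[2] = 0xD, C[3] = 0x1, C[4] = 0xB, C[5] = 0xE

C[1]: E(K, 0x7) = 0x6.
C[2]: E(K, 0xE) = 0xD.
C[3]: E(K, 0x2) = 0x1.
C[4]: E(K, 0xC) = 0xB.
C[5]: E(K, 0xF) = 0xE.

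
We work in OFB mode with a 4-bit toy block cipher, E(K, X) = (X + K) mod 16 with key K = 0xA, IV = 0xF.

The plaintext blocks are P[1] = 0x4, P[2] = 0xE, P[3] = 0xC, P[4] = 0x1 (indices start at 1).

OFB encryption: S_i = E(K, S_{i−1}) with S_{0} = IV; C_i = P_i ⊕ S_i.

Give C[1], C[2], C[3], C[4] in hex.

C[1] = 0xD, C[2] = 0xD, C[3] = 0x1, C[4] = 0x6

C[1]: S = E(K, 0xF) = 0x9; 0x4 ⊕ 0x9 = 0xD.
C[2]: S = E(K, 0x9) = 0x3; 0xE ⊕ 0x3 = 0xD.
C[3]: S = E(K, 0x3) = 0xD; 0xC ⊕ 0xD = 0x1.
C[4]: S = E(K, 0xD) = 0x7; 0x1 ⊕ 0x7 = 0x6.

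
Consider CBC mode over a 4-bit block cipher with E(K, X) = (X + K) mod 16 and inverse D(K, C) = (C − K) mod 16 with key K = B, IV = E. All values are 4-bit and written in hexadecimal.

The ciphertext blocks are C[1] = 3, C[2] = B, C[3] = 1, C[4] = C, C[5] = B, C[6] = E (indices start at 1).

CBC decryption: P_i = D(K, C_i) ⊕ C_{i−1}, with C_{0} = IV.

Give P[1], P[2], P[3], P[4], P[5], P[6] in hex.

P[1] = 6, P[2] = 3, P[3] = D, P[4] = 0, P[5] = C, P[6] = 8

P[1]: D(K, 3) = 8; 8 ⊕ E = 6.
P[2]: D(K, B) = 0; 0 ⊕ 3 = 3.
P[3]: D(K, 1) = 6; 6 ⊕ B = D.
P[4]: D(K, C) = 1; 1 ⊕ 1 = 0.
P[5]: D(K, B) = 0; 0 ⊕ C = C.
P[6]: D(K, E) = 3; 3 ⊕ B = 8.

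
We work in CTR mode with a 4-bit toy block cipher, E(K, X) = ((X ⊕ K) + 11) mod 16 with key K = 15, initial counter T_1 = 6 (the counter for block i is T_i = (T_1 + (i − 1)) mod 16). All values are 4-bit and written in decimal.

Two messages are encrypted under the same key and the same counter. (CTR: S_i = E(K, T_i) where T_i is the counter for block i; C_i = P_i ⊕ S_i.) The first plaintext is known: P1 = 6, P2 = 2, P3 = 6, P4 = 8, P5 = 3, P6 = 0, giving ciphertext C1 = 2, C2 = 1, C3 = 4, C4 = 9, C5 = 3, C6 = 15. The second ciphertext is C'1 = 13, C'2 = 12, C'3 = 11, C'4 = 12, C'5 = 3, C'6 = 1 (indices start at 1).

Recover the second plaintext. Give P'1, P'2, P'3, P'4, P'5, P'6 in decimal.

In CTR with a reused counter, both messages share the same keystream S_i, so C_i ⊕ C'_i = P_i ⊕ P'_i and thus P'_i = P_i ⊕ C_i ⊕ C'_i.
P'1: 6 ⊕ 2 ⊕ 13 = 9.
P'2: 2 ⊕ 1 ⊕ 12 = 15.
P'3: 6 ⊕ 4 ⊕ 11 = 9.
P'4: 8 ⊕ 9 ⊕ 12 = 13.
P'5: 3 ⊕ 3 ⊕ 3 = 3.
P'6: 0 ⊕ 15 ⊕ 1 = 14.

P'1 = 9, P'2 = 15, P'3 = 9, P'4 = 13, P'5 = 3, P'6 = 14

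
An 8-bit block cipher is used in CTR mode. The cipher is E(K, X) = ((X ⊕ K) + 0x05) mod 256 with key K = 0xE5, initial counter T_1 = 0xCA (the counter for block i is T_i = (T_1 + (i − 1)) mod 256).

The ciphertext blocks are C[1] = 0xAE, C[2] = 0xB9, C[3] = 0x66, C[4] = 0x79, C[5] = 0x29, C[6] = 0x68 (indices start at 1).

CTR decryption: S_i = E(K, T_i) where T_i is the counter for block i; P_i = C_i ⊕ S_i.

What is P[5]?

P[5] = 0x19

P[5]: T = 0xCE, S = E(K, T) = 0x30; 0x29 ⊕ 0x30 = 0x19.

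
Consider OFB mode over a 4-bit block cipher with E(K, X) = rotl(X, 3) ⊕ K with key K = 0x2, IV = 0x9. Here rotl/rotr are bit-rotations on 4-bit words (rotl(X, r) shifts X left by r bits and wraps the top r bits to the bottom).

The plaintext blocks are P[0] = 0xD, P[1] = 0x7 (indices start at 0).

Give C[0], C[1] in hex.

OFB encryption: S_i = E(K, S_{i−1}) with S_{−1} = IV; C_i = P_i ⊕ S_i.
C[0]: S = E(K, 0x9) = 0xE; 0xD ⊕ 0xE = 0x3.
C[1]: S = E(K, 0xE) = 0x5; 0x7 ⊕ 0x5 = 0x2.

C[0] = 0x3, C[1] = 0x2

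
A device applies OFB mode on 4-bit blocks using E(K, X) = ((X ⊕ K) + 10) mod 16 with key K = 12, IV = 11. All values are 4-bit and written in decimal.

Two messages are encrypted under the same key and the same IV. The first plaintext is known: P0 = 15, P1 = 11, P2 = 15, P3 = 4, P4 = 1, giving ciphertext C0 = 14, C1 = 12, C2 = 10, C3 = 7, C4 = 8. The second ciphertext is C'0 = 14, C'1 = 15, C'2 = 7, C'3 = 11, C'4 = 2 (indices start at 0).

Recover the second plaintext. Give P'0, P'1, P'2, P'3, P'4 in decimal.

P'0 = 15, P'1 = 8, P'2 = 2, P'3 = 8, P'4 = 11

In OFB with a reused IV, both messages share the same keystream S_i, so C_i ⊕ C'_i = P_i ⊕ P'_i and thus P'_i = P_i ⊕ C_i ⊕ C'_i.
P'0: 15 ⊕ 14 ⊕ 14 = 15.
P'1: 11 ⊕ 12 ⊕ 15 = 8.
P'2: 15 ⊕ 10 ⊕ 7 = 2.
P'3: 4 ⊕ 7 ⊕ 11 = 8.
P'4: 1 ⊕ 8 ⊕ 2 = 11.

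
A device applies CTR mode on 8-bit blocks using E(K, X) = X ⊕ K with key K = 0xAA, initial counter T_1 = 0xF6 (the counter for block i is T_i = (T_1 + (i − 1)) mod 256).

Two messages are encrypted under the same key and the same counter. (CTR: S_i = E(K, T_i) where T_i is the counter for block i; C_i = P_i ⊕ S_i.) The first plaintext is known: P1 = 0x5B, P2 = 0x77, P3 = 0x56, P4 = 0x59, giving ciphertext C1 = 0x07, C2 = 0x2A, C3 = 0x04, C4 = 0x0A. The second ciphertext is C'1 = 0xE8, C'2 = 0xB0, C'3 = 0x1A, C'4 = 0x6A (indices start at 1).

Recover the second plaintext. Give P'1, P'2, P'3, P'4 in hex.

P'1 = 0xB4, P'2 = 0xED, P'3 = 0x48, P'4 = 0x39

In CTR with a reused counter, both messages share the same keystream S_i, so C_i ⊕ C'_i = P_i ⊕ P'_i and thus P'_i = P_i ⊕ C_i ⊕ C'_i.
P'1: 0x5B ⊕ 0x07 ⊕ 0xE8 = 0xB4.
P'2: 0x77 ⊕ 0x2A ⊕ 0xB0 = 0xED.
P'3: 0x56 ⊕ 0x04 ⊕ 0x1A = 0x48.
P'4: 0x59 ⊕ 0x0A ⊕ 0x6A = 0x39.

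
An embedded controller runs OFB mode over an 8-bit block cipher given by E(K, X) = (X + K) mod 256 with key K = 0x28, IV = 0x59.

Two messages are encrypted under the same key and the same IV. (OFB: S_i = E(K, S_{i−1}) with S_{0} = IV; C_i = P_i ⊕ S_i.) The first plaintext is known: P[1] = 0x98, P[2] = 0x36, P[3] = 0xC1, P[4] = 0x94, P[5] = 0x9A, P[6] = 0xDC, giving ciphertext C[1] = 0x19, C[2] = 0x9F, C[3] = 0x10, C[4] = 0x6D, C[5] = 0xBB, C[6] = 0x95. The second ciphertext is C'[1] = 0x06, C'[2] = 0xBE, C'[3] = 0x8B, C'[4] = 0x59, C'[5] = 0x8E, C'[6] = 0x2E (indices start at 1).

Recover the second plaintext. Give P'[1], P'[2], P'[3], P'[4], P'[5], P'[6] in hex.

P'[1] = 0x87, P'[2] = 0x17, P'[3] = 0x5A, P'[4] = 0xA0, P'[5] = 0xAF, P'[6] = 0x67

In OFB with a reused IV, both messages share the same keystream S_i, so C_i ⊕ C'_i = P_i ⊕ P'_i and thus P'_i = P_i ⊕ C_i ⊕ C'_i.
P'[1]: 0x98 ⊕ 0x19 ⊕ 0x06 = 0x87.
P'[2]: 0x36 ⊕ 0x9F ⊕ 0xBE = 0x17.
P'[3]: 0xC1 ⊕ 0x10 ⊕ 0x8B = 0x5A.
P'[4]: 0x94 ⊕ 0x6D ⊕ 0x59 = 0xA0.
P'[5]: 0x9A ⊕ 0xBB ⊕ 0x8E = 0xAF.
P'[6]: 0xDC ⊕ 0x95 ⊕ 0x2E = 0x67.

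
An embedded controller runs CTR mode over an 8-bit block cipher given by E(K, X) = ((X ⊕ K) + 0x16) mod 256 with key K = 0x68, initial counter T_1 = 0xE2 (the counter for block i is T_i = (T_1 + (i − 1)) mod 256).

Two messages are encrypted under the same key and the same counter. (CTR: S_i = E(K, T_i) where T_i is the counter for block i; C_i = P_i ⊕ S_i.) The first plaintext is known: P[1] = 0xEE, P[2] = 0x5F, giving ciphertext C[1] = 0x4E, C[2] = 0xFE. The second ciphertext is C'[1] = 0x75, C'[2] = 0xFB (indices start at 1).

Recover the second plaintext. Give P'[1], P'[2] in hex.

In CTR with a reused counter, both messages share the same keystream S_i, so C_i ⊕ C'_i = P_i ⊕ P'_i and thus P'_i = P_i ⊕ C_i ⊕ C'_i.
P'[1]: 0xEE ⊕ 0x4E ⊕ 0x75 = 0xD5.
P'[2]: 0x5F ⊕ 0xFE ⊕ 0xFB = 0x5A.

P'[1] = 0xD5, P'[2] = 0x5A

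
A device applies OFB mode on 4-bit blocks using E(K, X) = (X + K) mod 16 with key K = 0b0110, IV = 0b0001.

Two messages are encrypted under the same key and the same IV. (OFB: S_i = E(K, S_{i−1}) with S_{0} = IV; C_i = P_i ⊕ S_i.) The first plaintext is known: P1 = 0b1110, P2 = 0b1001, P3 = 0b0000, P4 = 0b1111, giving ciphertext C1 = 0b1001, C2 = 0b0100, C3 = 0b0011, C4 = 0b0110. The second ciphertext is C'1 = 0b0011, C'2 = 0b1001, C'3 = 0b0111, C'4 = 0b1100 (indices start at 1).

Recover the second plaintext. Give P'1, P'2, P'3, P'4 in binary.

In OFB with a reused IV, both messages share the same keystream S_i, so C_i ⊕ C'_i = P_i ⊕ P'_i and thus P'_i = P_i ⊕ C_i ⊕ C'_i.
P'1: 0b1110 ⊕ 0b1001 ⊕ 0b0011 = 0b0100.
P'2: 0b1001 ⊕ 0b0100 ⊕ 0b1001 = 0b0100.
P'3: 0b0000 ⊕ 0b0011 ⊕ 0b0111 = 0b0100.
P'4: 0b1111 ⊕ 0b0110 ⊕ 0b1100 = 0b0101.

P'1 = 0b0100, P'2 = 0b0100, P'3 = 0b0100, P'4 = 0b0101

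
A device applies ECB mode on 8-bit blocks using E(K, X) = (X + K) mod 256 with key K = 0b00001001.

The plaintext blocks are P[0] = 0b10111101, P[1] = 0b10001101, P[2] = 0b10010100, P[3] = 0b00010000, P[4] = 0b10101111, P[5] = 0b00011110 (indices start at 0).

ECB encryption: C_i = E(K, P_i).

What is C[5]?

C[5]: E(K, 0b00011110) = 0b00100111.

C[5] = 0b00100111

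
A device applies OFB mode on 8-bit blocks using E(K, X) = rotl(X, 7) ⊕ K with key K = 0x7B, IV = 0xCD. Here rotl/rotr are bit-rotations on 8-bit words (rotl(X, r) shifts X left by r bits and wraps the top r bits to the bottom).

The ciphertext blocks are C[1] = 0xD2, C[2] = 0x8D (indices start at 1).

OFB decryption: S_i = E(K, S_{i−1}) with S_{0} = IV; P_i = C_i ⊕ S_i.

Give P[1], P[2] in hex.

P[1] = 0x4F, P[2] = 0x38

P[1]: S = E(K, 0xCD) = 0x9D; 0xD2 ⊕ 0x9D = 0x4F.
P[2]: S = E(K, 0x9D) = 0xB5; 0x8D ⊕ 0xB5 = 0x38.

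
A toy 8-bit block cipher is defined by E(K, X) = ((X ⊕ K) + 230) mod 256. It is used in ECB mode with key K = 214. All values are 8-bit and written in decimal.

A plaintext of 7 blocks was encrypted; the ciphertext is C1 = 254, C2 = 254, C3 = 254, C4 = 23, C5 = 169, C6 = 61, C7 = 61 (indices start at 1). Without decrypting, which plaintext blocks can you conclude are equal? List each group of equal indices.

P1 = P2 = P3; P6 = P7

ECB encrypts each block independently with the same key, so equal ciphertext blocks imply equal plaintext blocks.
C1 = C2 = C3 = 254, so P1 = P2 = P3.
C6 = C7 = 61, so P6 = P7.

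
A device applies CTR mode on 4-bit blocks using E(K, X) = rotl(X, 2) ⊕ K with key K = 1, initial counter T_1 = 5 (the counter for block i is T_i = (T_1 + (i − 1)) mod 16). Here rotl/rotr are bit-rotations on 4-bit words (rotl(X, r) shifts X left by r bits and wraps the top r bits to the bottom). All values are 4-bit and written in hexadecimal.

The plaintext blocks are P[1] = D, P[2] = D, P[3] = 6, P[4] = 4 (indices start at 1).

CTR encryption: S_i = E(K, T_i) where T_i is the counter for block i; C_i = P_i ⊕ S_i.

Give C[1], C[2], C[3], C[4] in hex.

C[1]: T = 5, S = E(K, T) = 4; D ⊕ 4 = 9.
C[2]: T = 6, S = E(K, T) = 8; D ⊕ 8 = 5.
C[3]: T = 7, S = E(K, T) = C; 6 ⊕ C = A.
C[4]: T = 8, S = E(K, T) = 3; 4 ⊕ 3 = 7.

C[1] = 9, C[2] = 5, C[3] = A, C[4] = 7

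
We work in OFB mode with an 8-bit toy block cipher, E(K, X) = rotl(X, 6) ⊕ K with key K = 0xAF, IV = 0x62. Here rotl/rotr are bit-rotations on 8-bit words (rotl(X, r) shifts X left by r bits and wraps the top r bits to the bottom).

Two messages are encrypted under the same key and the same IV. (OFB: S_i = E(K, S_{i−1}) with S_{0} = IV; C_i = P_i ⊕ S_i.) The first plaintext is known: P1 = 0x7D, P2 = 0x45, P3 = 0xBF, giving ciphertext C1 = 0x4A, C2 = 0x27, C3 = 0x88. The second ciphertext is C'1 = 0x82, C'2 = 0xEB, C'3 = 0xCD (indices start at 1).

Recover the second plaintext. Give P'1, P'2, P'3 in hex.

In OFB with a reused IV, both messages share the same keystream S_i, so C_i ⊕ C'_i = P_i ⊕ P'_i and thus P'_i = P_i ⊕ C_i ⊕ C'_i.
P'1: 0x7D ⊕ 0x4A ⊕ 0x82 = 0xB5.
P'2: 0x45 ⊕ 0x27 ⊕ 0xEB = 0x89.
P'3: 0xBF ⊕ 0x88 ⊕ 0xCD = 0xFA.

P'1 = 0xB5, P'2 = 0x89, P'3 = 0xFA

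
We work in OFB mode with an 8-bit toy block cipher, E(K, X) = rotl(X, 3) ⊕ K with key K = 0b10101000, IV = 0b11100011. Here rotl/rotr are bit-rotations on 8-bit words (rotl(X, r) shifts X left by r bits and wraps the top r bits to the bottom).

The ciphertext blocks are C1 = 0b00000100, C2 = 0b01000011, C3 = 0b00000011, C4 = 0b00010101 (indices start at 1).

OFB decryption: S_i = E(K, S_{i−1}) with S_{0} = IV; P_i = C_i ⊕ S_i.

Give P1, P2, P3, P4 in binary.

P1 = 0b10110011, P2 = 0b01010110, P3 = 0b00000011, P4 = 0b10111101

P1: S = E(K, 0b11100011) = 0b10110111; 0b00000100 ⊕ 0b10110111 = 0b10110011.
P2: S = E(K, 0b10110111) = 0b00010101; 0b01000011 ⊕ 0b00010101 = 0b01010110.
P3: S = E(K, 0b00010101) = 0b00000000; 0b00000011 ⊕ 0b00000000 = 0b00000011.
P4: S = E(K, 0b00000000) = 0b10101000; 0b00010101 ⊕ 0b10101000 = 0b10111101.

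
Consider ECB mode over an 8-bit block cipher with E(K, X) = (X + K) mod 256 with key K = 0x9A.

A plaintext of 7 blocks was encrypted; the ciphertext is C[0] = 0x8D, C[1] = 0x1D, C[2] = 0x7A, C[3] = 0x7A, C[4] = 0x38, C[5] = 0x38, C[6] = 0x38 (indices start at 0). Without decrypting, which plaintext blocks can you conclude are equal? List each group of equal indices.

ECB encrypts each block independently with the same key, so equal ciphertext blocks imply equal plaintext blocks.
C[2] = C[3] = 0x7A, so P[2] = P[3].
C[4] = C[5] = C[6] = 0x38, so P[4] = P[5] = P[6].

P[2] = P[3]; P[4] = P[5] = P[6]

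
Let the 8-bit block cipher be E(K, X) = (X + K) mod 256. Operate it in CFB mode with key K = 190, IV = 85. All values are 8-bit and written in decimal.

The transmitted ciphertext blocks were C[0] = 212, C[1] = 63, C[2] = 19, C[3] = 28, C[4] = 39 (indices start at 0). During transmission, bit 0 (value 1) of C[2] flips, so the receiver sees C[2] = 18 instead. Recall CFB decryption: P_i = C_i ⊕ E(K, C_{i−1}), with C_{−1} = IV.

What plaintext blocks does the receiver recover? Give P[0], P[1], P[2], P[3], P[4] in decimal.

Only C[2] changed, to 18. In CFB, a change in C_i flips the same bit in P_i and garbles P_{i+1}. Decrypting the received ciphertext:
P[0]: E(K, 85) = 19; 212 ⊕ 19 = 199.
P[1]: E(K, 212) = 146; 63 ⊕ 146 = 173.
P[2]: E(K, 63) = 253; 18 ⊕ 253 = 239.
P[3]: E(K, 18) = 208; 28 ⊕ 208 = 204.
P[4]: E(K, 28) = 218; 39 ⊕ 218 = 253.
Blocks that differ from the original plaintext: P[2], P[3].

P[0] = 199, P[1] = 173, P[2] = 239, P[3] = 204, P[4] = 253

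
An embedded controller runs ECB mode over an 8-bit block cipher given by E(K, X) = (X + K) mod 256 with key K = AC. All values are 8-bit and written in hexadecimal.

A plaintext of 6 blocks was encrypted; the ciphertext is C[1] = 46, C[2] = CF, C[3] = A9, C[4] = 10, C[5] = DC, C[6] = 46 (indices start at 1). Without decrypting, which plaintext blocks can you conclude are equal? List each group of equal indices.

ECB encrypts each block independently with the same key, so equal ciphertext blocks imply equal plaintext blocks.
C[1] = C[6] = 46, so P[1] = P[6].

P[1] = P[6]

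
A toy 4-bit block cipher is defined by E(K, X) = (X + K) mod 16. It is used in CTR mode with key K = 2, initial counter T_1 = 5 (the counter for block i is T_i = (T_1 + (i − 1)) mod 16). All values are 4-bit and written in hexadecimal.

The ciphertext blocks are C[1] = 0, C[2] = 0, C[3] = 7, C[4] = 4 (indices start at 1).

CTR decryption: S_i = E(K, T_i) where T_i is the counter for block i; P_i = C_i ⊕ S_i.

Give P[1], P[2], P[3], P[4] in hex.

P[1]: T = 5, S = E(K, T) = 7; 0 ⊕ 7 = 7.
P[2]: T = 6, S = E(K, T) = 8; 0 ⊕ 8 = 8.
P[3]: T = 7, S = E(K, T) = 9; 7 ⊕ 9 = E.
P[4]: T = 8, S = E(K, T) = A; 4 ⊕ A = E.

P[1] = 7, P[2] = 8, P[3] = E, P[4] = E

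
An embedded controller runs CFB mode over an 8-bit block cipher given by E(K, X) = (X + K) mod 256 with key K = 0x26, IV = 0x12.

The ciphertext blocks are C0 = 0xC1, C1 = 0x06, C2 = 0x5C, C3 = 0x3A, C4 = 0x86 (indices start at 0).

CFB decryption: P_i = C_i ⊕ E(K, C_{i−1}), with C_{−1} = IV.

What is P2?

P2 = 0x70

P2: E(K, 0x06) = 0x2C; 0x5C ⊕ 0x2C = 0x70.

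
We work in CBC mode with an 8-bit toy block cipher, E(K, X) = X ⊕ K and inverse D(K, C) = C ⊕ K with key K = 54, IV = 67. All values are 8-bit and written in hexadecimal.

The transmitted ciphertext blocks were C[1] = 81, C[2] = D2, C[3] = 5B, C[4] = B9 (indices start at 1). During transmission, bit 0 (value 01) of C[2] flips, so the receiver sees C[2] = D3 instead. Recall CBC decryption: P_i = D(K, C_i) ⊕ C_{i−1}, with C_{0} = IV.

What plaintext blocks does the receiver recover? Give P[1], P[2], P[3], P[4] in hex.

P[1] = B2, P[2] = 06, P[3] = DC, P[4] = B6

Only C[2] changed, to D3. In CBC, a change in C_i garbles P_i and flips the same bit in P_{i+1}. Decrypting the received ciphertext:
P[1]: D(K, 81) = D5; D5 ⊕ 67 = B2.
P[2]: D(K, D3) = 87; 87 ⊕ 81 = 06.
P[3]: D(K, 5B) = 0F; 0F ⊕ D3 = DC.
P[4]: D(K, B9) = ED; ED ⊕ 5B = B6.
Blocks that differ from the original plaintext: P[2], P[3].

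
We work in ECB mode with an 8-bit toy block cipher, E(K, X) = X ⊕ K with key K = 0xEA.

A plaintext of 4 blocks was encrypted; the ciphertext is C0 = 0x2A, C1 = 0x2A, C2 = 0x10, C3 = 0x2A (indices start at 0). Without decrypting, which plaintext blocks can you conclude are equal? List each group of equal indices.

P0 = P1 = P3

ECB encrypts each block independently with the same key, so equal ciphertext blocks imply equal plaintext blocks.
C0 = C1 = C3 = 0x2A, so P0 = P1 = P3.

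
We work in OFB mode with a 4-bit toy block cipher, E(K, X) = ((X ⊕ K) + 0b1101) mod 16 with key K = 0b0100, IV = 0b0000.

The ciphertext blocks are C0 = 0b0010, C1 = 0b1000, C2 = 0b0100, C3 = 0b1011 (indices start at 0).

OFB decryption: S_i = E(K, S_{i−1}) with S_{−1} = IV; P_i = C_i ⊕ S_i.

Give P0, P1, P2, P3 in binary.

P0 = 0b0011, P1 = 0b1010, P2 = 0b0111, P3 = 0b1111

P0: S = E(K, 0b0000) = 0b0001; 0b0010 ⊕ 0b0001 = 0b0011.
P1: S = E(K, 0b0001) = 0b0010; 0b1000 ⊕ 0b0010 = 0b1010.
P2: S = E(K, 0b0010) = 0b0011; 0b0100 ⊕ 0b0011 = 0b0111.
P3: S = E(K, 0b0011) = 0b0100; 0b1011 ⊕ 0b0100 = 0b1111.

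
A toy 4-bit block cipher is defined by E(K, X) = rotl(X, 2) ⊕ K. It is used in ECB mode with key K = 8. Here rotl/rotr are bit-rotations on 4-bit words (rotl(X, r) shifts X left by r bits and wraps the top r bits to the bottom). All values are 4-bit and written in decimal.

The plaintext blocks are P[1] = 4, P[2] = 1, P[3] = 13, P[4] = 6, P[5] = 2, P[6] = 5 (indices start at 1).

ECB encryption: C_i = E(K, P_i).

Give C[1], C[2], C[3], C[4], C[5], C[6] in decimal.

C[1] = 9, C[2] = 12, C[3] = 15, C[4] = 1, C[5] = 0, C[6] = 13

C[1]: E(K, 4) = 9.
C[2]: E(K, 1) = 12.
C[3]: E(K, 13) = 15.
C[4]: E(K, 6) = 1.
C[5]: E(K, 2) = 0.
C[6]: E(K, 5) = 13.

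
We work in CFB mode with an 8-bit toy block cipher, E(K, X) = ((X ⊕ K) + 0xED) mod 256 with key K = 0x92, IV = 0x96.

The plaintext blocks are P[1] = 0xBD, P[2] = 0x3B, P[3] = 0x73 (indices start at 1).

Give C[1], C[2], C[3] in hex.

CFB encryption: C_i = P_i ⊕ E(K, C_{i−1}), with C_{0} = IV.
C[1]: E(K, 0x96) = 0xF1; 0xBD ⊕ 0xF1 = 0x4C.
C[2]: E(K, 0x4C) = 0xCB; 0x3B ⊕ 0xCB = 0xF0.
C[3]: E(K, 0xF0) = 0x4F; 0x73 ⊕ 0x4F = 0x3C.

C[1] = 0x4C, C[2] = 0xF0, C[3] = 0x3C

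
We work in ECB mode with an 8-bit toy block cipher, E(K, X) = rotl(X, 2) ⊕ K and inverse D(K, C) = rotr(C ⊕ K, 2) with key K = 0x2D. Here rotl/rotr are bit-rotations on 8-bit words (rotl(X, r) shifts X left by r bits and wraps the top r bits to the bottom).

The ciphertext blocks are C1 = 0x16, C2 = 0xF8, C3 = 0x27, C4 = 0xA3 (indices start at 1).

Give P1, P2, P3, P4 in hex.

P1 = 0xCE, P2 = 0x75, P3 = 0x82, P4 = 0xA3

ECB decryption: P_i = D(K, C_i).
P1: D(K, 0x16) = 0xCE.
P2: D(K, 0xF8) = 0x75.
P3: D(K, 0x27) = 0x82.
P4: D(K, 0xA3) = 0xA3.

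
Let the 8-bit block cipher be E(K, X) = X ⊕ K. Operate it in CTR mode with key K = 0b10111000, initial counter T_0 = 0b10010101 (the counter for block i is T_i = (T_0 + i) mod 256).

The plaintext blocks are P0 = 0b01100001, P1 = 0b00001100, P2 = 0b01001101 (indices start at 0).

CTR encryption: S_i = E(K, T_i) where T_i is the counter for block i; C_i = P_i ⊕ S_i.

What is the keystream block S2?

0b00101111

C0: T = 0b10010101, S = E(K, T) = 0b00101101; 0b01100001 ⊕ 0b00101101 = 0b01001100.
C1: T = 0b10010110, S = E(K, T) = 0b00101110; 0b00001100 ⊕ 0b00101110 = 0b00100010.
C2: T = 0b10010111, S = E(K, T) = 0b00101111; 0b01001101 ⊕ 0b00101111 = 0b01100010.
So S2 = 0b00101111.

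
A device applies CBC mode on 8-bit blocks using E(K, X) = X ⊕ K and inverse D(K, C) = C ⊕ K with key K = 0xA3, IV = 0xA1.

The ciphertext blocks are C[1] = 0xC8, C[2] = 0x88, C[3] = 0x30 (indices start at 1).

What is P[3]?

CBC decryption: P_i = D(K, C_i) ⊕ C_{i−1}, with C_{0} = IV.
P[3]: D(K, 0x30) = 0x93; 0x93 ⊕ 0x88 = 0x1B.

P[3] = 0x1B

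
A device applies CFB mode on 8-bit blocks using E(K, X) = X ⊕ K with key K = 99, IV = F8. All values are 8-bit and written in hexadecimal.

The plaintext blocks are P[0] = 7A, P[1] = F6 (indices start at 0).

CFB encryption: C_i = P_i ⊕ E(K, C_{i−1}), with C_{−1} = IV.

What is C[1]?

C[0]: E(K, F8) = 61; 7A ⊕ 61 = 1B.
C[1]: E(K, 1B) = 82; F6 ⊕ 82 = 74.

C[1] = 74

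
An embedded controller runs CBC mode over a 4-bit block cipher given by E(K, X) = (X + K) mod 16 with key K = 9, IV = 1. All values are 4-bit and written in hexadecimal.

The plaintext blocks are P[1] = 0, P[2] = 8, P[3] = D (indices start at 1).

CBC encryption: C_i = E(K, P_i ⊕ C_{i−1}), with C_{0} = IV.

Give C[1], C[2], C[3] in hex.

C[1]: P[1] ⊕ 1 = 1; E(K, 1) = A.
C[2]: P[2] ⊕ A = 2; E(K, 2) = B.
C[3]: P[3] ⊕ B = 6; E(K, 6) = F.

C[1] = A, C[2] = B, C[3] = F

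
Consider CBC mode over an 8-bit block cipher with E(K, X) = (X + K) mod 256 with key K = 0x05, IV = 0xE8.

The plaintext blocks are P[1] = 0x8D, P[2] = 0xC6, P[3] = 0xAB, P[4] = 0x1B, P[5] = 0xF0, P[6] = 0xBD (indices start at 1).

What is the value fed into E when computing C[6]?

CBC encryption: C_i = E(K, P_i ⊕ C_{i−1}), with C_{0} = IV.
C[1]: P[1] ⊕ 0xE8 = 0x65; E(K, 0x65) = 0x6A.
C[2]: P[2] ⊕ 0x6A = 0xAC; E(K, 0xAC) = 0xB1.
C[3]: P[3] ⊕ 0xB1 = 0x1A; E(K, 0x1A) = 0x1F.
C[4]: P[4] ⊕ 0x1F = 0x04; E(K, 0x04) = 0x09.
C[5]: P[5] ⊕ 0x09 = 0xF9; E(K, 0xF9) = 0xFE.
C[6]: P[6] ⊕ 0xFE = 0x43; E(K, 0x43) = 0x48.
So the input to E for block [6] is 0x43.

0x43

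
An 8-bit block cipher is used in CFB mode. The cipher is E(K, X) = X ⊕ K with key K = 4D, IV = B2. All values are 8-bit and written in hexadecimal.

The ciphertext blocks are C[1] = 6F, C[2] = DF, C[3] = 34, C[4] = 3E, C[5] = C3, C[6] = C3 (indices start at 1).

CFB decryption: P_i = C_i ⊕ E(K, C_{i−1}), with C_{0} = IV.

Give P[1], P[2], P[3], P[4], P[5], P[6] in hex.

P[1]: E(K, B2) = FF; 6F ⊕ FF = 90.
P[2]: E(K, 6F) = 22; DF ⊕ 22 = FD.
P[3]: E(K, DF) = 92; 34 ⊕ 92 = A6.
P[4]: E(K, 34) = 79; 3E ⊕ 79 = 47.
P[5]: E(K, 3E) = 73; C3 ⊕ 73 = B0.
P[6]: E(K, C3) = 8E; C3 ⊕ 8E = 4D.

P[1] = 90, P[2] = FD, P[3] = A6, P[4] = 47, P[5] = B0, P[6] = 4D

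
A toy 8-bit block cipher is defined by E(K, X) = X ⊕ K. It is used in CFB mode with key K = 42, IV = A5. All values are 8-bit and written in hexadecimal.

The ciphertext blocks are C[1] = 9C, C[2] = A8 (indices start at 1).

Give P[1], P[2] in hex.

CFB decryption: P_i = C_i ⊕ E(K, C_{i−1}), with C_{0} = IV.
P[1]: E(K, A5) = E7; 9C ⊕ E7 = 7B.
P[2]: E(K, 9C) = DE; A8 ⊕ DE = 76.

P[1] = 7B, P[2] = 76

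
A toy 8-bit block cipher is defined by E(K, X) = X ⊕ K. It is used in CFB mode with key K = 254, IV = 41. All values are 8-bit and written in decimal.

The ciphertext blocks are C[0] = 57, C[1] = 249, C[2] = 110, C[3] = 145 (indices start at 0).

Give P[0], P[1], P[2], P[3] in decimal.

P[0] = 238, P[1] = 62, P[2] = 105, P[3] = 1

CFB decryption: P_i = C_i ⊕ E(K, C_{i−1}), with C_{−1} = IV.
P[0]: E(K, 41) = 215; 57 ⊕ 215 = 238.
P[1]: E(K, 57) = 199; 249 ⊕ 199 = 62.
P[2]: E(K, 249) = 7; 110 ⊕ 7 = 105.
P[3]: E(K, 110) = 144; 145 ⊕ 144 = 1.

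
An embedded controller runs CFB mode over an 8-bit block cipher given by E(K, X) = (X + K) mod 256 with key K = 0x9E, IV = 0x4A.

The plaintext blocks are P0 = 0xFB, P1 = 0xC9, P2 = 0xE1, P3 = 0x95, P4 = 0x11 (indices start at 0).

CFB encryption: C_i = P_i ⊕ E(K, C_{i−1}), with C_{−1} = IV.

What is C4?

C0: E(K, 0x4A) = 0xE8; 0xFB ⊕ 0xE8 = 0x13.
C1: E(K, 0x13) = 0xB1; 0xC9 ⊕ 0xB1 = 0x78.
C2: E(K, 0x78) = 0x16; 0xE1 ⊕ 0x16 = 0xF7.
C3: E(K, 0xF7) = 0x95; 0x95 ⊕ 0x95 = 0x00.
C4: E(K, 0x00) = 0x9E; 0x11 ⊕ 0x9E = 0x8F.

C4 = 0x8F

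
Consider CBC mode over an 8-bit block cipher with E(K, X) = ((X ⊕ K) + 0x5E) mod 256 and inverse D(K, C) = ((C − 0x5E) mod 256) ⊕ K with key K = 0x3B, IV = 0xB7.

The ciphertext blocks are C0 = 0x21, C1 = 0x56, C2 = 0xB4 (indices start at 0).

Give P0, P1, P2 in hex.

P0 = 0x4F, P1 = 0xE2, P2 = 0x3B

CBC decryption: P_i = D(K, C_i) ⊕ C_{i−1}, with C_{−1} = IV.
P0: D(K, 0x21) = 0xF8; 0xF8 ⊕ 0xB7 = 0x4F.
P1: D(K, 0x56) = 0xC3; 0xC3 ⊕ 0x21 = 0xE2.
P2: D(K, 0xB4) = 0x6D; 0x6D ⊕ 0x56 = 0x3B.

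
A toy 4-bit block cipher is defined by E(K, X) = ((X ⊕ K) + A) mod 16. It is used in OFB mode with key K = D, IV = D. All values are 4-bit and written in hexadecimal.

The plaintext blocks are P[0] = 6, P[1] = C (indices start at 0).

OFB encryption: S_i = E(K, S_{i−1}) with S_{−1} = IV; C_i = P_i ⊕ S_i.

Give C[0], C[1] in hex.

C[0]: S = E(K, D) = A; 6 ⊕ A = C.
C[1]: S = E(K, A) = 1; C ⊕ 1 = D.

C[0] = C, C[1] = D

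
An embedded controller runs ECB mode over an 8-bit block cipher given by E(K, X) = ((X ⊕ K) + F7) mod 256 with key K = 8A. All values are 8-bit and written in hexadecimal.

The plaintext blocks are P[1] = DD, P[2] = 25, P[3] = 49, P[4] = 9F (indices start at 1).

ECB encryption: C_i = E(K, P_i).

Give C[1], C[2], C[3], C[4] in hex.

C[1]: E(K, DD) = 4E.
C[2]: E(K, 25) = A6.
C[3]: E(K, 49) = BA.
C[4]: E(K, 9F) = 0C.

C[1] = 4E, C[2] = A6, C[3] = BA, C[4] = 0C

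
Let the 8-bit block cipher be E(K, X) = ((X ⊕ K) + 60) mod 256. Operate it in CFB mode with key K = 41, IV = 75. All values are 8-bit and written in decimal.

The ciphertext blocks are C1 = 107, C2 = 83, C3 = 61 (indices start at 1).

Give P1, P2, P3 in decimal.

P1 = 245, P2 = 45, P3 = 139

CFB decryption: P_i = C_i ⊕ E(K, C_{i−1}), with C_{0} = IV.
P1: E(K, 75) = 158; 107 ⊕ 158 = 245.
P2: E(K, 107) = 126; 83 ⊕ 126 = 45.
P3: E(K, 83) = 182; 61 ⊕ 182 = 139.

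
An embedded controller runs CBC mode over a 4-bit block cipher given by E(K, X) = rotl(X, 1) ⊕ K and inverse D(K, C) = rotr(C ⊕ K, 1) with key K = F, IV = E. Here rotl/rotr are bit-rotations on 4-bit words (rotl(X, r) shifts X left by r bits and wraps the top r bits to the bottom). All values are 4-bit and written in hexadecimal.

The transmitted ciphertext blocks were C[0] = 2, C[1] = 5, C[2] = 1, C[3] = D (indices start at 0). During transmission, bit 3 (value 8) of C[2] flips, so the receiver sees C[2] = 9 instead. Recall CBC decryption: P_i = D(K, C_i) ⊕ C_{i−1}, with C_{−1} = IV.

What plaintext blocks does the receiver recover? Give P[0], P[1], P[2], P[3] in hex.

Only C[2] changed, to 9. In CBC, a change in C_i garbles P_i and flips the same bit in P_{i+1}. Decrypting the received ciphertext:
P[0]: D(K, 2) = E; E ⊕ E = 0.
P[1]: D(K, 5) = 5; 5 ⊕ 2 = 7.
P[2]: D(K, 9) = 3; 3 ⊕ 5 = 6.
P[3]: D(K, D) = 1; 1 ⊕ 9 = 8.
Blocks that differ from the original plaintext: P[2], P[3].

P[0] = 0, P[1] = 7, P[2] = 6, P[3] = 8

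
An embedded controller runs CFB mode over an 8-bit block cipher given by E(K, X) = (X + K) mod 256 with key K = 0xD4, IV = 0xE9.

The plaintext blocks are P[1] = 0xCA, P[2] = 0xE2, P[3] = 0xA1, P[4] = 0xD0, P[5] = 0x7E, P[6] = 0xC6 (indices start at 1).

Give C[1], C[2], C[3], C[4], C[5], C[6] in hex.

CFB encryption: C_i = P_i ⊕ E(K, C_{i−1}), with C_{0} = IV.
C[1]: E(K, 0xE9) = 0xBD; 0xCA ⊕ 0xBD = 0x77.
C[2]: E(K, 0x77) = 0x4B; 0xE2 ⊕ 0x4B = 0xA9.
C[3]: E(K, 0xA9) = 0x7D; 0xA1 ⊕ 0x7D = 0xDC.
C[4]: E(K, 0xDC) = 0xB0; 0xD0 ⊕ 0xB0 = 0x60.
C[5]: E(K, 0x60) = 0x34; 0x7E ⊕ 0x34 = 0x4A.
C[6]: E(K, 0x4A) = 0x1E; 0xC6 ⊕ 0x1E = 0xD8.

C[1] = 0x77, C[2] = 0xA9, C[3] = 0xDC, C[4] = 0x60, C[5] = 0x4A, C[6] = 0xD8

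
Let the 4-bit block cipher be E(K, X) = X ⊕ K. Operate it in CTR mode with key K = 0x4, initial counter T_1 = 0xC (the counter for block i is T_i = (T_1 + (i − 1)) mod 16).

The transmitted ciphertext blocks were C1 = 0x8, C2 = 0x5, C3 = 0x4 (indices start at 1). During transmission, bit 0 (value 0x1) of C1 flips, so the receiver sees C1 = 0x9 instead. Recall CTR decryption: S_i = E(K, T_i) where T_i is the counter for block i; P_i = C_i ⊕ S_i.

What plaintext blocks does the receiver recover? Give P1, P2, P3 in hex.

Only C1 changed, to 0x9. In CTR, a change in C_i flips the same bit in P_i only; the keystream is unaffected. Decrypting the received ciphertext:
P1: T = 0xC, S = E(K, T) = 0x8; 0x9 ⊕ 0x8 = 0x1.
P2: T = 0xD, S = E(K, T) = 0x9; 0x5 ⊕ 0x9 = 0xC.
P3: T = 0xE, S = E(K, T) = 0xA; 0x4 ⊕ 0xA = 0xE.
Blocks that differ from the original plaintext: P1.

P1 = 0x1, P2 = 0xC, P3 = 0xE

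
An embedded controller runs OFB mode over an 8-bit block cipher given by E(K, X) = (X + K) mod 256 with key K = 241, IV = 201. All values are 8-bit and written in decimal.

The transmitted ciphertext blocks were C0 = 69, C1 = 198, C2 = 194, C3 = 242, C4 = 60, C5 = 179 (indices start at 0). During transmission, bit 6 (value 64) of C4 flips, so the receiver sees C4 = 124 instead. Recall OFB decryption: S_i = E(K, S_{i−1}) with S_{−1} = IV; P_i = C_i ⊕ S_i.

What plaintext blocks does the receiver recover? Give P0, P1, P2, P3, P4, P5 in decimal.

P0 = 255, P1 = 109, P2 = 94, P3 = 127, P4 = 2, P5 = 220

Only C4 changed, to 124. In OFB, a change in C_i flips the same bit in P_i only; the keystream is unaffected. Decrypting the received ciphertext:
P0: S = E(K, 201) = 186; 69 ⊕ 186 = 255.
P1: S = E(K, 186) = 171; 198 ⊕ 171 = 109.
P2: S = E(K, 171) = 156; 194 ⊕ 156 = 94.
P3: S = E(K, 156) = 141; 242 ⊕ 141 = 127.
P4: S = E(K, 141) = 126; 124 ⊕ 126 = 2.
P5: S = E(K, 126) = 111; 179 ⊕ 111 = 220.
Blocks that differ from the original plaintext: P4.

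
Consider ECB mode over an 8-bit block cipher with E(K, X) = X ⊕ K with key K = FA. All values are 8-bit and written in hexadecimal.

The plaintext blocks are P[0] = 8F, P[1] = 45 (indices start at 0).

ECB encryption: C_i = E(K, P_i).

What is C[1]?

C[1]: E(K, 45) = BF.

C[1] = BF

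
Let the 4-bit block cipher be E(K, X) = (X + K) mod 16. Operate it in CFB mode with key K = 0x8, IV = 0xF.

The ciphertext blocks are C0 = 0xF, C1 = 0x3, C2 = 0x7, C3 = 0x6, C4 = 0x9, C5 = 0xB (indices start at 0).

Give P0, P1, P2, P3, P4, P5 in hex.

CFB decryption: P_i = C_i ⊕ E(K, C_{i−1}), with C_{−1} = IV.
P0: E(K, 0xF) = 0x7; 0xF ⊕ 0x7 = 0x8.
P1: E(K, 0xF) = 0x7; 0x3 ⊕ 0x7 = 0x4.
P2: E(K, 0x3) = 0xB; 0x7 ⊕ 0xB = 0xC.
P3: E(K, 0x7) = 0xF; 0x6 ⊕ 0xF = 0x9.
P4: E(K, 0x6) = 0xE; 0x9 ⊕ 0xE = 0x7.
P5: E(K, 0x9) = 0x1; 0xB ⊕ 0x1 = 0xA.

P0 = 0x8, P1 = 0x4, P2 = 0xC, P3 = 0x9, P4 = 0x7, P5 = 0xA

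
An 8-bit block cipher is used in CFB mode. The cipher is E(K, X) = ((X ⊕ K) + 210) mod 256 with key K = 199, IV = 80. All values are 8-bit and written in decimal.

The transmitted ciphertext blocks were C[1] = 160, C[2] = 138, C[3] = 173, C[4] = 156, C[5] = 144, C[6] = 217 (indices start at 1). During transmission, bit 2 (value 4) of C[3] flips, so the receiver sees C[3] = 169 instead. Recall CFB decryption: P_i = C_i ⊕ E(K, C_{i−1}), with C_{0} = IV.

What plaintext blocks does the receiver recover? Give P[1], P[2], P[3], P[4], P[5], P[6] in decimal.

Only C[3] changed, to 169. In CFB, a change in C_i flips the same bit in P_i and garbles P_{i+1}. Decrypting the received ciphertext:
P[1]: E(K, 80) = 105; 160 ⊕ 105 = 201.
P[2]: E(K, 160) = 57; 138 ⊕ 57 = 179.
P[3]: E(K, 138) = 31; 169 ⊕ 31 = 182.
P[4]: E(K, 169) = 64; 156 ⊕ 64 = 220.
P[5]: E(K, 156) = 45; 144 ⊕ 45 = 189.
P[6]: E(K, 144) = 41; 217 ⊕ 41 = 240.
Blocks that differ from the original plaintext: P[3], P[4].

P[1] = 201, P[2] = 179, P[3] = 182, P[4] = 220, P[5] = 189, P[6] = 240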